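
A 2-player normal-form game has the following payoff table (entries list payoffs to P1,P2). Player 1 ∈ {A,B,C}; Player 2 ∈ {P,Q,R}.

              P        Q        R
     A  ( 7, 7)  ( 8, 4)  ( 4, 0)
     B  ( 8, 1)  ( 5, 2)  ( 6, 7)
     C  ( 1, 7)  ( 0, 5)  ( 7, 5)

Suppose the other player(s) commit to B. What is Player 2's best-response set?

argmax u_2 = {R}

u_2(P vs B) = 1
u_2(Q vs B) = 2
u_2(R vs B) = 7
max payoff 7 at {R}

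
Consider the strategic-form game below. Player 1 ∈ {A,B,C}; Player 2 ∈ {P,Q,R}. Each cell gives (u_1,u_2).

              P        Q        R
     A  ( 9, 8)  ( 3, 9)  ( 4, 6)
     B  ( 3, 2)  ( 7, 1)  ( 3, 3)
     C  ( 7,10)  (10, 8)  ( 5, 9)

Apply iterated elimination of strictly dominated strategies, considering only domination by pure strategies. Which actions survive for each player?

Remaining: P1:{A,C} P2:{P,Q}

P1 drop B (C beats it: P:7>3 Q:10>7 R:5>3)
P2 drop R (P beats it: A:8>6 C:10>9)
P1→{A,C} P2→{P,Q}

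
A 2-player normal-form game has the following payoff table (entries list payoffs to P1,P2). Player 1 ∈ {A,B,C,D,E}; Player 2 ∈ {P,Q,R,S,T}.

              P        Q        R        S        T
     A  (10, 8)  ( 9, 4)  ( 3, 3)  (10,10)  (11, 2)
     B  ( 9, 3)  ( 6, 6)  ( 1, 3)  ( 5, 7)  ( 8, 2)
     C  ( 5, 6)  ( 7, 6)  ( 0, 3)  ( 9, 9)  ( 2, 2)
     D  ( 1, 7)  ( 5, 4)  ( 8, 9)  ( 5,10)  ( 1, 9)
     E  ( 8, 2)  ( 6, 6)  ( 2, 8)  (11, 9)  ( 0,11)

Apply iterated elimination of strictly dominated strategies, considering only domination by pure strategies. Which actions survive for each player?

Survivors P1:{A,E} P2:{S,T}

P1 drop B (A beats it: P:10>9 Q:9>6 R:3>1 S:10>5 T:11>8)
P1 drop C (A beats it: P:10>5 Q:9>7 R:3>0 S:10>9 T:11>2)
P2 drop P (S beats it: A:10>8 D:10>7 E:9>2)
P2 drop Q (S beats it: A:10>4 D:10>4 E:9>6)
P2 drop R (S beats it: A:10>3 D:10>9 E:9>8)
P1 drop D (A beats it: S:10>5 T:11>1)
P1→{A,E} P2→{S,T}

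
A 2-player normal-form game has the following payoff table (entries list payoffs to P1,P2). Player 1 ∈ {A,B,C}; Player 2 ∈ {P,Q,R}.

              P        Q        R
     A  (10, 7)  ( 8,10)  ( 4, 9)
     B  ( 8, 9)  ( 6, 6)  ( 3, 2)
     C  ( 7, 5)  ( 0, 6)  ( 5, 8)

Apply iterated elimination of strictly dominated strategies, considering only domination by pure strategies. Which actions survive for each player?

P1 drop B (A beats it: P:10>8 Q:8>6 R:4>3)
P2 drop P (Q beats it: A:10>7 C:6>5)
P1→{A,C} P2→{Q,R}

Remaining: P1:{A,C} P2:{Q,R}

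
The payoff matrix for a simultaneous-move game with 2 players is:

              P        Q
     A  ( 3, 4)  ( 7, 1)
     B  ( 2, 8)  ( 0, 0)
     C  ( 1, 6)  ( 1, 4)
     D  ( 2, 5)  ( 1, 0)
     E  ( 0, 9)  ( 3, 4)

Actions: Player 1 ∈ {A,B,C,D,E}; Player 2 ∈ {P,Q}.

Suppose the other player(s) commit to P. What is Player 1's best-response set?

argmax u_1 = {A}

u_1(A vs P) = 3
u_1(B vs P) = 2
u_1(C vs P) = 1
u_1(D vs P) = 2
u_1(E vs P) = 0
max payoff 3 at {A}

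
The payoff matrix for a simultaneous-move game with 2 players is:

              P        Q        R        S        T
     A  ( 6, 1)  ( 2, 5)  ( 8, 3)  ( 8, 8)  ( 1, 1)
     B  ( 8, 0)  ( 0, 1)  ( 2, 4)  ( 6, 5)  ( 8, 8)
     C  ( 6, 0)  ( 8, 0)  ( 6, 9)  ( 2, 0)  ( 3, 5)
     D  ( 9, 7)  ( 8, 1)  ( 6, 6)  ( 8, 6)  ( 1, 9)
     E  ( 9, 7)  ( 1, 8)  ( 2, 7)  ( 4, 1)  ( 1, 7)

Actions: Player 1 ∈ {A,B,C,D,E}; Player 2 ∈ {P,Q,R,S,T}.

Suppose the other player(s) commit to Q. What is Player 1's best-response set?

argmax u_1 = {C,D}

u_1(A vs Q) = 2
u_1(B vs Q) = 0
u_1(C vs Q) = 8
u_1(D vs Q) = 8
u_1(E vs Q) = 1
max payoff 8 at {C,D}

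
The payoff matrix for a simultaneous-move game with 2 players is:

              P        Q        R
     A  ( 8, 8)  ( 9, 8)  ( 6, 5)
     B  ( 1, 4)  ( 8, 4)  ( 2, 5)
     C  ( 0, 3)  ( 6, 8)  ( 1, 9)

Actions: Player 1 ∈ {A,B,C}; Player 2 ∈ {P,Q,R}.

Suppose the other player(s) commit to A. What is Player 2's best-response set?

P2 best: {P,Q}

u_2(P vs A) = 8
u_2(Q vs A) = 8
u_2(R vs A) = 5
max payoff 8 at {P,Q}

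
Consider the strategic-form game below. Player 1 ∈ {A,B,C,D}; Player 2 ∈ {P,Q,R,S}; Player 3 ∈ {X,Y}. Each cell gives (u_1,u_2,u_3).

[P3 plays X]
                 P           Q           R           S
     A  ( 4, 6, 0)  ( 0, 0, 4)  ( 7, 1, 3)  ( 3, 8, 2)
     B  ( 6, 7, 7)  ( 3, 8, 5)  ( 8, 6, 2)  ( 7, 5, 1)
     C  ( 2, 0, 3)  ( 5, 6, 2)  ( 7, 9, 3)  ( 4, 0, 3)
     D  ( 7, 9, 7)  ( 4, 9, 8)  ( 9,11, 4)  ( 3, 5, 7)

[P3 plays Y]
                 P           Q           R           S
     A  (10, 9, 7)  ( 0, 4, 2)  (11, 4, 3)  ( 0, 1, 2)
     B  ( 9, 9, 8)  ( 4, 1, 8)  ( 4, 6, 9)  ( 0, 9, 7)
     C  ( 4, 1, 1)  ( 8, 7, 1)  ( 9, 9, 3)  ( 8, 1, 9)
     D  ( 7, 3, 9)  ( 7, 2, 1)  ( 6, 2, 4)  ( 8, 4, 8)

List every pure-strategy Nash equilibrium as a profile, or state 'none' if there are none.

(A,P,X): not NE [P1→D gives 7>4; P2→S gives 8>6; P3→Y gives 7>0]
(A,P,Y): NE
(A,Q,X): not NE [P1→C gives 5>0; P2→S gives 8>0]
(A,Q,Y): not NE [P1→C gives 8>0; P2→P gives 9>4; P3→X gives 4>2]
(A,R,X): not NE [P1→D gives 9>7; P2→S gives 8>1]
(A,R,Y): not NE [P2→P gives 9>4]
(A,S,X): not NE [P1→B gives 7>3]
(A,S,Y): not NE [P1→D gives 8>0; P2→P gives 9>1]
(B,P,X): not NE [P1→D gives 7>6; P2→Q gives 8>7; P3→Y gives 8>7]
(B,P,Y): not NE [P1→A gives 10>9]
(B,Q,X): not NE [P1→C gives 5>3; P3→Y gives 8>5]
(B,Q,Y): not NE [P1→C gives 8>4; P2→S gives 9>1]
(B,R,X): not NE [P1→D gives 9>8; P2→Q gives 8>6; P3→Y gives 9>2]
(B,R,Y): not NE [P1→A gives 11>4; P2→S gives 9>6]
(B,S,X): not NE [P2→Q gives 8>5; P3→Y gives 7>1]
(B,S,Y): not NE [P1→D gives 8>0]
(C,P,X): not NE [P1→D gives 7>2; P2→R gives 9>0]
(C,P,Y): not NE [P1→A gives 10>4; P2→R gives 9>1; P3→X gives 3>1]
(C,Q,X): not NE [P2→R gives 9>6]
(C,Q,Y): not NE [P2→R gives 9>7; P3→X gives 2>1]
(C,R,X): not NE [P1→D gives 9>7]
(C,R,Y): not NE [P1→A gives 11>9]
(C,S,X): not NE [P1→B gives 7>4; P2→R gives 9>0; P3→Y gives 9>3]
(C,S,Y): not NE [P2→R gives 9>1]
(D,P,X): not NE [P2→R gives 11>9; P3→Y gives 9>7]
(D,P,Y): not NE [P1→A gives 10>7; P2→S gives 4>3]
(D,Q,X): not NE [P1→C gives 5>4; P2→R gives 11>9]
(D,Q,Y): not NE [P1→C gives 8>7; P2→S gives 4>2; P3→X gives 8>1]
(D,R,X): NE
(D,R,Y): not NE [P1→A gives 11>6; P2→S gives 4>2]
(D,S,X): not NE [P1→B gives 7>3; P2→R gives 11>5; P3→Y gives 8>7]
(D,S,Y): NE

PSNE = {(A,P,Y), (D,R,X), (D,S,Y)}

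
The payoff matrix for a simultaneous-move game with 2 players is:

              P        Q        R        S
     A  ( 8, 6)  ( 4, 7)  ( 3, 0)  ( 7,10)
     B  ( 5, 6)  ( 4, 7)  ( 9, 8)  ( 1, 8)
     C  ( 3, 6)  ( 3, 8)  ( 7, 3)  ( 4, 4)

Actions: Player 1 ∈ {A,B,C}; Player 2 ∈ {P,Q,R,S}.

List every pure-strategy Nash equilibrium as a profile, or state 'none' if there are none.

Nash profiles: (A,S), (B,R)

(A,P): not NE [P2→S gives 10>6]
(A,Q): not NE [P2→S gives 10>7]
(A,R): not NE [P1→B gives 9>3; P2→S gives 10>0]
(A,S): NE
(B,P): not NE [P1→A gives 8>5; P2→S gives 8>6]
(B,Q): not NE [P2→S gives 8>7]
(B,R): NE
(B,S): not NE [P1→A gives 7>1]
(C,P): not NE [P1→A gives 8>3; P2→Q gives 8>6]
(C,Q): not NE [P1→B gives 4>3]
(C,R): not NE [P1→B gives 9>7; P2→Q gives 8>3]
(C,S): not NE [P1→A gives 7>4; P2→Q gives 8>4]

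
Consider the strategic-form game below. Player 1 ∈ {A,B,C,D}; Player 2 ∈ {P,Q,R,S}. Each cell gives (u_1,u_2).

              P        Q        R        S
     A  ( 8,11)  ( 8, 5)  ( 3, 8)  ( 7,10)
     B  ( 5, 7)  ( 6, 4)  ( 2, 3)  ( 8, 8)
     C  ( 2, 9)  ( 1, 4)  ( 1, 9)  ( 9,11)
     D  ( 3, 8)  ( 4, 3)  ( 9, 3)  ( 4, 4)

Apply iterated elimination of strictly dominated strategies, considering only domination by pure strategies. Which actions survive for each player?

P2 drop Q (P beats it: A:11>5 B:7>4 C:9>4 D:8>3)
P2 drop R (S beats it: A:10>8 B:8>3 C:11>9 D:4>3)
P1 drop D (A beats it: P:8>3 S:7>4)
P1→{A,B,C} P2→{P,S}

Survivors P1:{A,B,C} P2:{P,S}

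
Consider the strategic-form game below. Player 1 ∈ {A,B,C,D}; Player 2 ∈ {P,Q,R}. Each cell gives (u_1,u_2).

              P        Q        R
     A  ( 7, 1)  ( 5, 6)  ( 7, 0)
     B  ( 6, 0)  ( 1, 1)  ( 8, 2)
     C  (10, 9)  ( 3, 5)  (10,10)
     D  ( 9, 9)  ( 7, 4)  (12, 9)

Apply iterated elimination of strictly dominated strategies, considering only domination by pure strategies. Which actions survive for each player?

Survivors P1:{C,D} P2:{P,R}

P1 drop A (D beats it: P:9>7 Q:7>5 R:12>7)
P1 drop B (C beats it: P:10>6 Q:3>1 R:10>8)
P2 drop Q (P beats it: C:9>5 D:9>4)
P1→{C,D} P2→{P,R}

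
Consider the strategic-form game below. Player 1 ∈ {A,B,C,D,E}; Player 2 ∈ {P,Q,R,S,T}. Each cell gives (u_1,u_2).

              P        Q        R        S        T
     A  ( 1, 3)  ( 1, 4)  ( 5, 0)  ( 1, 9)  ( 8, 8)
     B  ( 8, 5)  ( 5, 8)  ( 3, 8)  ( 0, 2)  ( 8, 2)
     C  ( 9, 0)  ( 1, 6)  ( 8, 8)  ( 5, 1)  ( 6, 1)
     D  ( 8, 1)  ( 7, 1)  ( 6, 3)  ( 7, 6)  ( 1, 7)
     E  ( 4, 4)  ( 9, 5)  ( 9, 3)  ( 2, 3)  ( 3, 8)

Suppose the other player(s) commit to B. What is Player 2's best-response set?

BR_2 = {Q,R}

u_2(P vs B) = 5
u_2(Q vs B) = 8
u_2(R vs B) = 8
u_2(S vs B) = 2
u_2(T vs B) = 2
max payoff 8 at {Q,R}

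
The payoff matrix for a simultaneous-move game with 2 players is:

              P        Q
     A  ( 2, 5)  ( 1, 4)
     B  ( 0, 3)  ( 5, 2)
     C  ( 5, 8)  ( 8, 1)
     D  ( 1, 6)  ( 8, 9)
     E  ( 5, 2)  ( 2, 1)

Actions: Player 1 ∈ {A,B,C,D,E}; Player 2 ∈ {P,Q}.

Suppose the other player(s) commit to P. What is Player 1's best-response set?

P1 best: {C,E}

u_1(A vs P) = 2
u_1(B vs P) = 0
u_1(C vs P) = 5
u_1(D vs P) = 1
u_1(E vs P) = 5
max payoff 5 at {C,E}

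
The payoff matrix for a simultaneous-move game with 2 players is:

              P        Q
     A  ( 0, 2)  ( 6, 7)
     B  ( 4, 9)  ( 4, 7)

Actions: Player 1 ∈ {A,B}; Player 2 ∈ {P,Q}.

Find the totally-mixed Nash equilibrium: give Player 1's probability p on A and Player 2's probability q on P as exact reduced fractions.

P1 indiff ⇒ q·0+(1-q)·6 = q·4+(1-q)·4 ⇒ q(-4) = (1-q)(-2) ⇒ q = 1/3
P2 indiff ⇒ p·2+(1-p)·9 = p·7+(1-p)·7 ⇒ p(-5) = (1-p)(-2) ⇒ p = 2/7

(p,q) = (2/7, 1/3)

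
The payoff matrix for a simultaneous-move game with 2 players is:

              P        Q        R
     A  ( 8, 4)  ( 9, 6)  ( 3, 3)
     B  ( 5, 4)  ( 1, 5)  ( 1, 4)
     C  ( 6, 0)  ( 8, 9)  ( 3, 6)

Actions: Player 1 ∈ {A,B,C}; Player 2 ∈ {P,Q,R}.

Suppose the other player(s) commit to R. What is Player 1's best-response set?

u_1(A vs R) = 3
u_1(B vs R) = 1
u_1(C vs R) = 3
max payoff 3 at {A,C}

argmax u_1 = {A,C}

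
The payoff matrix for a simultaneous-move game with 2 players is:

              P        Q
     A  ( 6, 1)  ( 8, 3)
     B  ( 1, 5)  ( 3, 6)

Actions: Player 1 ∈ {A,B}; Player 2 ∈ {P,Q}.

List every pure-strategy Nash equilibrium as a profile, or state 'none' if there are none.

Nash profiles: (A,Q)

(A,P): not NE [P2→Q gives 3>1]
(A,Q): NE
(B,P): not NE [P1→A gives 6>1; P2→Q gives 6>5]
(B,Q): not NE [P1→A gives 8>3]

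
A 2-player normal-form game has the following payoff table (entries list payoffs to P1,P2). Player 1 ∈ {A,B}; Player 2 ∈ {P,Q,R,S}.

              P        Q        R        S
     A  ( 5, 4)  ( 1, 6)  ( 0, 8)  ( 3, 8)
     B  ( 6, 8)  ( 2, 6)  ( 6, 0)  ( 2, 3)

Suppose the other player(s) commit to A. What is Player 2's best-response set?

u_2(P vs A) = 4
u_2(Q vs A) = 6
u_2(R vs A) = 8
u_2(S vs A) = 8
max payoff 8 at {R,S}

BR_2 = {R,S}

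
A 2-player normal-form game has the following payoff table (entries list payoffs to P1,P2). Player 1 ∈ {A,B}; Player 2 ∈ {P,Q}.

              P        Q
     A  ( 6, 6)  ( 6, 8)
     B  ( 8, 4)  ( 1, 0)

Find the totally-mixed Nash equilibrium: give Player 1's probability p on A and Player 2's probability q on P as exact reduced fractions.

p=2/3, q=5/7

P1 indiff ⇒ q·6+(1-q)·6 = q·8+(1-q)·1 ⇒ q(-2) = (1-q)(-5) ⇒ q = 5/7
P2 indiff ⇒ p·6+(1-p)·4 = p·8+(1-p)·0 ⇒ p(-2) = (1-p)(-4) ⇒ p = 2/3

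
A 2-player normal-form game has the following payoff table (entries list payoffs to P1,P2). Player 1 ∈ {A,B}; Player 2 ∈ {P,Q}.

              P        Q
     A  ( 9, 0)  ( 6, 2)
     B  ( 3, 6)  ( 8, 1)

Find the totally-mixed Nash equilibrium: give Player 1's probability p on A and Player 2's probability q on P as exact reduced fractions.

P1 indiff ⇒ q·9+(1-q)·6 = q·3+(1-q)·8 ⇒ q(6) = (1-q)(2) ⇒ q = 1/4
P2 indiff ⇒ p·0+(1-p)·6 = p·2+(1-p)·1 ⇒ p(-2) = (1-p)(-5) ⇒ p = 5/7

P1 mixes 5/7 on A; P2 mixes 1/4 on P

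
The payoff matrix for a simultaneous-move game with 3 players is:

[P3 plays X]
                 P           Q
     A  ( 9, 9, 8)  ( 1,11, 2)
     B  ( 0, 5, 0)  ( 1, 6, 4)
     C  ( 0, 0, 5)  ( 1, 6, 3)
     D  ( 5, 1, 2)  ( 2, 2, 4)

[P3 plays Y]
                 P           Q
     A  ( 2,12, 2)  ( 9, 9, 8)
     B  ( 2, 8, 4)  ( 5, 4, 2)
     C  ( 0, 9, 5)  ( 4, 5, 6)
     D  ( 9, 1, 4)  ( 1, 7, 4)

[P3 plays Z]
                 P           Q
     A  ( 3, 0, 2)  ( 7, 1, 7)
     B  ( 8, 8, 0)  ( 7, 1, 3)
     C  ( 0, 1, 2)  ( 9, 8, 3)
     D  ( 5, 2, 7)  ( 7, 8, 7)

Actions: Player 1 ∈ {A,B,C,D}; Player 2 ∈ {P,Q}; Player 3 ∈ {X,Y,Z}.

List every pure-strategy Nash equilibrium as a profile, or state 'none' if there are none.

No pure NE.

(A,P,X): not NE [P2→Q gives 11>9]
(A,P,Y): not NE [P1→D gives 9>2; P3→X gives 8>2]
(A,P,Z): not NE [P1→B gives 8>3; P2→Q gives 1>0; P3→X gives 8>2]
(A,Q,X): not NE [P1→D gives 2>1; P3→Y gives 8>2]
(A,Q,Y): not NE [P2→P gives 12>9]
(A,Q,Z): not NE [P1→C gives 9>7; P3→Y gives 8>7]
(B,P,X): not NE [P1→A gives 9>0; P2→Q gives 6>5; P3→Y gives 4>0]
(B,P,Y): not NE [P1→D gives 9>2]
(B,P,Z): not NE [P3→Y gives 4>0]
(B,Q,X): not NE [P1→D gives 2>1]
(B,Q,Y): not NE [P1→A gives 9>5; P2→P gives 8>4; P3→X gives 4>2]
(B,Q,Z): not NE [P1→C gives 9>7; P2→P gives 8>1; P3→X gives 4>3]
(C,P,X): not NE [P1→A gives 9>0; P2→Q gives 6>0]
(C,P,Y): not NE [P1→D gives 9>0]
(C,P,Z): not NE [P1→B gives 8>0; P2→Q gives 8>1; P3→Y gives 5>2]
(C,Q,X): not NE [P1→D gives 2>1; P3→Y gives 6>3]
(C,Q,Y): not NE [P1→A gives 9>4; P2→P gives 9>5]
(C,Q,Z): not NE [P3→Y gives 6>3]
(D,P,X): not NE [P1→A gives 9>5; P2→Q gives 2>1; P3→Z gives 7>2]
(D,P,Y): not NE [P2→Q gives 7>1; P3→Z gives 7>4]
(D,P,Z): not NE [P1→B gives 8>5; P2→Q gives 8>2]
(D,Q,X): not NE [P3→Z gives 7>4]
(D,Q,Y): not NE [P1→A gives 9>1; P3→Z gives 7>4]
(D,Q,Z): not NE [P1→C gives 9>7]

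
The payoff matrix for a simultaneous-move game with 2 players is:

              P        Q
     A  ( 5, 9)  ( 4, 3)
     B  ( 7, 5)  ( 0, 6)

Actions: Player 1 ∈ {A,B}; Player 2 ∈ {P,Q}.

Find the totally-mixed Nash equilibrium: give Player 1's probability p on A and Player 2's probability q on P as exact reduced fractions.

p=1/7, q=2/3

P1 indiff ⇒ q·5+(1-q)·4 = q·7+(1-q)·0 ⇒ q(-2) = (1-q)(-4) ⇒ q = 2/3
P2 indiff ⇒ p·9+(1-p)·5 = p·3+(1-p)·6 ⇒ p(6) = (1-p)(1) ⇒ p = 1/7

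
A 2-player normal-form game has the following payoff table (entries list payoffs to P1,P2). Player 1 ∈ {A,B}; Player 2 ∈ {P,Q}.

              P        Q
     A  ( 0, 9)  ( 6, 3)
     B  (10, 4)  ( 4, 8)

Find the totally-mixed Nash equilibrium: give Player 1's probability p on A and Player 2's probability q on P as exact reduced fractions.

(p,q) = (2/5, 1/6)

P1 indiff ⇒ q·0+(1-q)·6 = q·10+(1-q)·4 ⇒ q(-10) = (1-q)(-2) ⇒ q = 1/6
P2 indiff ⇒ p·9+(1-p)·4 = p·3+(1-p)·8 ⇒ p(6) = (1-p)(4) ⇒ p = 2/5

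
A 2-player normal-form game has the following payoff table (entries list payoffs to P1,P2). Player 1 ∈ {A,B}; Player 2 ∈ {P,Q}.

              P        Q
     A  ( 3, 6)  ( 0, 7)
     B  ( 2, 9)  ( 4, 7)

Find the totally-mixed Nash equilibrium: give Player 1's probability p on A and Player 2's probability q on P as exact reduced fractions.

P1 mixes 2/3 on A; P2 mixes 4/5 on P

P1 indiff ⇒ q·3+(1-q)·0 = q·2+(1-q)·4 ⇒ q(1) = (1-q)(4) ⇒ q = 4/5
P2 indiff ⇒ p·6+(1-p)·9 = p·7+(1-p)·7 ⇒ p(-1) = (1-p)(-2) ⇒ p = 2/3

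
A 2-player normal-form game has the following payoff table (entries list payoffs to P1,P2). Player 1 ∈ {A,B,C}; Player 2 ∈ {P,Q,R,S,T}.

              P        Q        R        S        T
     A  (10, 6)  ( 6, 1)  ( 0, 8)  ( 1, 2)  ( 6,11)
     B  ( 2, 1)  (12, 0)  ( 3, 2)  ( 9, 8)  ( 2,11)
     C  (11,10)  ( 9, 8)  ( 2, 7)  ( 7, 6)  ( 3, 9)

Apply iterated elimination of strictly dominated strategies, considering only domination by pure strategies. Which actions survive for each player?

IESDS → P1:{A,C} P2:{P,T}

P2 drop Q (P beats it: A:6>1 B:1>0 C:10>8)
P2 drop R (T beats it: A:11>8 B:11>2 C:9>7)
P2 drop S (T beats it: A:11>2 B:11>8 C:9>6)
P1 drop B (A beats it: P:10>2 T:6>2)
P1→{A,C} P2→{P,T}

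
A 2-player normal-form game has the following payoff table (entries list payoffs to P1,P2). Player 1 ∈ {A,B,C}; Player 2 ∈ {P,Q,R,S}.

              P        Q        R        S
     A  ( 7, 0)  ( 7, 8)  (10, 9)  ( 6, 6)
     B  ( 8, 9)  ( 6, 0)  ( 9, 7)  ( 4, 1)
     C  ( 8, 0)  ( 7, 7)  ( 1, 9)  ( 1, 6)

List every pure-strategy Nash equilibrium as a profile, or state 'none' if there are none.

PSNE = {(A,R), (B,P)}

(A,P): not NE [P1→C gives 8>7; P2→R gives 9>0]
(A,Q): not NE [P2→R gives 9>8]
(A,R): NE
(A,S): not NE [P2→R gives 9>6]
(B,P): NE
(B,Q): not NE [P1→C gives 7>6; P2→P gives 9>0]
(B,R): not NE [P1→A gives 10>9; P2→P gives 9>7]
(B,S): not NE [P1→A gives 6>4; P2→P gives 9>1]
(C,P): not NE [P2→R gives 9>0]
(C,Q): not NE [P2→R gives 9>7]
(C,R): not NE [P1→A gives 10>1]
(C,S): not NE [P1→A gives 6>1; P2→R gives 9>6]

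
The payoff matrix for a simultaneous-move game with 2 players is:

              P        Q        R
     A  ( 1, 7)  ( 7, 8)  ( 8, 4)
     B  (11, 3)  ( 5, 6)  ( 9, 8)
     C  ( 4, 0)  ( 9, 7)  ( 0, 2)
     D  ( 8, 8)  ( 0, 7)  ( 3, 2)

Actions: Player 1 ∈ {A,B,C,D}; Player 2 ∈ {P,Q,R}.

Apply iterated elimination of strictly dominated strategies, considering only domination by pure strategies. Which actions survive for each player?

P1 drop D (B beats it: P:11>8 Q:5>0 R:9>3)
P2 drop P (Q beats it: A:8>7 B:6>3 C:7>0)
P1→{A,B,C} P2→{Q,R}

Remaining: P1:{A,B,C} P2:{Q,R}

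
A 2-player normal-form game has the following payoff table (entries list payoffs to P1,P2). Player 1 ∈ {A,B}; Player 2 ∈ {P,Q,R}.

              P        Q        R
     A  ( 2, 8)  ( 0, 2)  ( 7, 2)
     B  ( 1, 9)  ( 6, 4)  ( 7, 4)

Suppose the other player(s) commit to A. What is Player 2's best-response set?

u_2(P vs A) = 8
u_2(Q vs A) = 2
u_2(R vs A) = 2
max payoff 8 at {P}

BR_2 = {P}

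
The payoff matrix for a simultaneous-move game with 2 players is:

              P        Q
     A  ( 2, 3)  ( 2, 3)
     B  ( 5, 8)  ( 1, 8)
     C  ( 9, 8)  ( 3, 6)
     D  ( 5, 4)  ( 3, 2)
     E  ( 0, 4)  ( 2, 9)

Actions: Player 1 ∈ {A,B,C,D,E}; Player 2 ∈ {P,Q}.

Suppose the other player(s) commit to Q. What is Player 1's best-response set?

u_1(A vs Q) = 2
u_1(B vs Q) = 1
u_1(C vs Q) = 3
u_1(D vs Q) = 3
u_1(E vs Q) = 2
max payoff 3 at {C,D}

argmax u_1 = {C,D}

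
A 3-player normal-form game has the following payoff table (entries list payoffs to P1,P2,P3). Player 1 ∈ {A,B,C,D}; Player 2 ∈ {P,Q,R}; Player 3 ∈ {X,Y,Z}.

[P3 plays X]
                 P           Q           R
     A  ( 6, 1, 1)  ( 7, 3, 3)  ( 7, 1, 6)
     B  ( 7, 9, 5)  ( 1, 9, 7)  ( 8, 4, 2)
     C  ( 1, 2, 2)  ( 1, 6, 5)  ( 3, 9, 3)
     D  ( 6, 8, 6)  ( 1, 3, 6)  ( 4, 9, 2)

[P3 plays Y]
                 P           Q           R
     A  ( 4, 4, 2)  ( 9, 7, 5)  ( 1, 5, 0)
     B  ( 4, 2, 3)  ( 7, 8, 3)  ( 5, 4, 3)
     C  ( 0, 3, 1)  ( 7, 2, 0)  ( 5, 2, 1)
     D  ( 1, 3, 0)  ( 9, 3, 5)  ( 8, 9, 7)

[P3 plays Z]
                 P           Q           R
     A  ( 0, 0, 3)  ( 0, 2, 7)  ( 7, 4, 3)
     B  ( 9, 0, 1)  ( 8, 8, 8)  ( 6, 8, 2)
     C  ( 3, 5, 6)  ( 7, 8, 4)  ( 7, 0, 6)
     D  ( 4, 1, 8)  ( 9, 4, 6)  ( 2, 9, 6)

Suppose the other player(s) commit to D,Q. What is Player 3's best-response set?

P3 best: {X,Z}

u_3(X vs D,Q) = 6
u_3(Y vs D,Q) = 5
u_3(Z vs D,Q) = 6
max payoff 6 at {X,Z}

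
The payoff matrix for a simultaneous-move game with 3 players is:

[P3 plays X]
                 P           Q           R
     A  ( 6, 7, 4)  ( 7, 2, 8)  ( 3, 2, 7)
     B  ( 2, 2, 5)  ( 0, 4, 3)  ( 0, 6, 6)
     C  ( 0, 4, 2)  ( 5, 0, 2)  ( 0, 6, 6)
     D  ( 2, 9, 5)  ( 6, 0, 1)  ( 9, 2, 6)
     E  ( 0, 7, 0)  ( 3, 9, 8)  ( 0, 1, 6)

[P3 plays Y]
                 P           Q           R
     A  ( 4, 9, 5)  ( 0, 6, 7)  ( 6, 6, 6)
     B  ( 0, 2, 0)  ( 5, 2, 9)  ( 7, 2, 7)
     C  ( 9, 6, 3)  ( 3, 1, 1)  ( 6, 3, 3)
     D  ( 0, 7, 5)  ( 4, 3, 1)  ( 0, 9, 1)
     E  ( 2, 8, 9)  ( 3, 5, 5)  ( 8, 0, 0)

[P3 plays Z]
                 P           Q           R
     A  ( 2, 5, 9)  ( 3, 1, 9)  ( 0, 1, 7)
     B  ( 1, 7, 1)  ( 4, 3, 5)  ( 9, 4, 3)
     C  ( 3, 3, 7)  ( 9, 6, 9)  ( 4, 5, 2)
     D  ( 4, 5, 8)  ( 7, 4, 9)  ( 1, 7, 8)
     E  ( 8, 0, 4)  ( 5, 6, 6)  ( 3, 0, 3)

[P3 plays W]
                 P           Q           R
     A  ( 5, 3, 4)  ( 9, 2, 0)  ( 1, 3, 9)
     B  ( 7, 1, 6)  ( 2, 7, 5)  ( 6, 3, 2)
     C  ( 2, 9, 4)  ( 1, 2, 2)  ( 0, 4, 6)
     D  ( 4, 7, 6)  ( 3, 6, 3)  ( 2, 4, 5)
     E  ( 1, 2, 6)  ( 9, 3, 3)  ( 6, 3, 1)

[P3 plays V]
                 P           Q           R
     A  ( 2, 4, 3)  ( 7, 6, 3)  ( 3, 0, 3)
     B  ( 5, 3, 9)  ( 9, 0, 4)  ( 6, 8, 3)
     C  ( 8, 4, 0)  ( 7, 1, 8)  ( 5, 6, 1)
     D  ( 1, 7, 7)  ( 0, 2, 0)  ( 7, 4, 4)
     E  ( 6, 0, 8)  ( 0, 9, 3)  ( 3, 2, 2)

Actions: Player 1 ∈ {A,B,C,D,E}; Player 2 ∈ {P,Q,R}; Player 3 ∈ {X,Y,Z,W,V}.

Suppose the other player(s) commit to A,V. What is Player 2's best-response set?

BR_2 = {Q}

u_2(P vs A,V) = 4
u_2(Q vs A,V) = 6
u_2(R vs A,V) = 0
max payoff 6 at {Q}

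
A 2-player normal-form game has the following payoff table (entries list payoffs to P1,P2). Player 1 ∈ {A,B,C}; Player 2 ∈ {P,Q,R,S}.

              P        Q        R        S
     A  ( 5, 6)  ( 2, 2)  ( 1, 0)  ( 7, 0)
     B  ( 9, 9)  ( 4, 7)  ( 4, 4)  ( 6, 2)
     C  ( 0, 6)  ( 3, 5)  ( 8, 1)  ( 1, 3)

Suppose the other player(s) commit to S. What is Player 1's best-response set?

P1 best: {A}

u_1(A vs S) = 7
u_1(B vs S) = 6
u_1(C vs S) = 1
max payoff 7 at {A}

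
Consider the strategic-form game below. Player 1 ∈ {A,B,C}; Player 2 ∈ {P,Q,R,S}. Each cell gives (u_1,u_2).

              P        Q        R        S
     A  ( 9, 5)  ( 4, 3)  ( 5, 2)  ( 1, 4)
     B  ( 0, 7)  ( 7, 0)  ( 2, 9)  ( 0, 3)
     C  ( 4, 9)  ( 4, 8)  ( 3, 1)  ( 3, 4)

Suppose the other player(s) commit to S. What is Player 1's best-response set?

u_1(A vs S) = 1
u_1(B vs S) = 0
u_1(C vs S) = 3
max payoff 3 at {C}

argmax u_1 = {C}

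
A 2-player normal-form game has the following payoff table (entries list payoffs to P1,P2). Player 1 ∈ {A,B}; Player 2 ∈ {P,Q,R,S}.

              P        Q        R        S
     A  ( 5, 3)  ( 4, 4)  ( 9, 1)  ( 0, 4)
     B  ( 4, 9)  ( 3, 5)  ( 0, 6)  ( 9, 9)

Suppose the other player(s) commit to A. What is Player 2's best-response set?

u_2(P vs A) = 3
u_2(Q vs A) = 4
u_2(R vs A) = 1
u_2(S vs A) = 4
max payoff 4 at {Q,S}

argmax u_2 = {Q,S}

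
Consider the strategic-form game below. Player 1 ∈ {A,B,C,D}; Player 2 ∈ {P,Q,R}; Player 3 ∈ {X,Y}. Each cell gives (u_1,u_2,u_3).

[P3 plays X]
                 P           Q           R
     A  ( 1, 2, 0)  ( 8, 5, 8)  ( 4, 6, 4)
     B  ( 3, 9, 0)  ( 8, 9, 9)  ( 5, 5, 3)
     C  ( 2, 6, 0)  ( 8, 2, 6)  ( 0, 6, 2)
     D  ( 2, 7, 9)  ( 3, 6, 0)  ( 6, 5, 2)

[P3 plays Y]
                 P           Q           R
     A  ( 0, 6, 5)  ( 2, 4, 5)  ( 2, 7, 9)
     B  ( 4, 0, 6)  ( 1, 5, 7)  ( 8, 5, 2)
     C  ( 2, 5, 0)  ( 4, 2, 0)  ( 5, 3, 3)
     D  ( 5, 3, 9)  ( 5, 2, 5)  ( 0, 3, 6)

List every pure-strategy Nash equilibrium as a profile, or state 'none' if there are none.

(A,P,X): not NE [P1→B gives 3>1; P2→R gives 6>2; P3→Y gives 5>0]
(A,P,Y): not NE [P1→D gives 5>0; P2→R gives 7>6]
(A,Q,X): not NE [P2→R gives 6>5]
(A,Q,Y): not NE [P1→D gives 5>2; P2→R gives 7>4; P3→X gives 8>5]
(A,R,X): not NE [P1→D gives 6>4; P3→Y gives 9>4]
(A,R,Y): not NE [P1→B gives 8>2]
(B,P,X): not NE [P3→Y gives 6>0]
(B,P,Y): not NE [P1→D gives 5>4; P2→R gives 5>0]
(B,Q,X): NE
(B,Q,Y): not NE [P1→D gives 5>1; P3→X gives 9>7]
(B,R,X): not NE [P1→D gives 6>5; P2→Q gives 9>5]
(B,R,Y): not NE [P3→X gives 3>2]
(C,P,X): not NE [P1→B gives 3>2]
(C,P,Y): not NE [P1→D gives 5>2]
(C,Q,X): not NE [P2→R gives 6>2]
(C,Q,Y): not NE [P1→D gives 5>4; P2→P gives 5>2; P3→X gives 6>0]
(C,R,X): not NE [P1→D gives 6>0; P3→Y gives 3>2]
(C,R,Y): not NE [P1→B gives 8>5; P2→P gives 5>3]
(D,P,X): not NE [P1→B gives 3>2]
(D,P,Y): NE
(D,Q,X): not NE [P1→C gives 8>3; P2→P gives 7>6; P3→Y gives 5>0]
(D,Q,Y): not NE [P2→R gives 3>2]
(D,R,X): not NE [P2→P gives 7>5; P3→Y gives 6>2]
(D,R,Y): not NE [P1→B gives 8>0]

PSNE = {(B,Q,X), (D,P,Y)}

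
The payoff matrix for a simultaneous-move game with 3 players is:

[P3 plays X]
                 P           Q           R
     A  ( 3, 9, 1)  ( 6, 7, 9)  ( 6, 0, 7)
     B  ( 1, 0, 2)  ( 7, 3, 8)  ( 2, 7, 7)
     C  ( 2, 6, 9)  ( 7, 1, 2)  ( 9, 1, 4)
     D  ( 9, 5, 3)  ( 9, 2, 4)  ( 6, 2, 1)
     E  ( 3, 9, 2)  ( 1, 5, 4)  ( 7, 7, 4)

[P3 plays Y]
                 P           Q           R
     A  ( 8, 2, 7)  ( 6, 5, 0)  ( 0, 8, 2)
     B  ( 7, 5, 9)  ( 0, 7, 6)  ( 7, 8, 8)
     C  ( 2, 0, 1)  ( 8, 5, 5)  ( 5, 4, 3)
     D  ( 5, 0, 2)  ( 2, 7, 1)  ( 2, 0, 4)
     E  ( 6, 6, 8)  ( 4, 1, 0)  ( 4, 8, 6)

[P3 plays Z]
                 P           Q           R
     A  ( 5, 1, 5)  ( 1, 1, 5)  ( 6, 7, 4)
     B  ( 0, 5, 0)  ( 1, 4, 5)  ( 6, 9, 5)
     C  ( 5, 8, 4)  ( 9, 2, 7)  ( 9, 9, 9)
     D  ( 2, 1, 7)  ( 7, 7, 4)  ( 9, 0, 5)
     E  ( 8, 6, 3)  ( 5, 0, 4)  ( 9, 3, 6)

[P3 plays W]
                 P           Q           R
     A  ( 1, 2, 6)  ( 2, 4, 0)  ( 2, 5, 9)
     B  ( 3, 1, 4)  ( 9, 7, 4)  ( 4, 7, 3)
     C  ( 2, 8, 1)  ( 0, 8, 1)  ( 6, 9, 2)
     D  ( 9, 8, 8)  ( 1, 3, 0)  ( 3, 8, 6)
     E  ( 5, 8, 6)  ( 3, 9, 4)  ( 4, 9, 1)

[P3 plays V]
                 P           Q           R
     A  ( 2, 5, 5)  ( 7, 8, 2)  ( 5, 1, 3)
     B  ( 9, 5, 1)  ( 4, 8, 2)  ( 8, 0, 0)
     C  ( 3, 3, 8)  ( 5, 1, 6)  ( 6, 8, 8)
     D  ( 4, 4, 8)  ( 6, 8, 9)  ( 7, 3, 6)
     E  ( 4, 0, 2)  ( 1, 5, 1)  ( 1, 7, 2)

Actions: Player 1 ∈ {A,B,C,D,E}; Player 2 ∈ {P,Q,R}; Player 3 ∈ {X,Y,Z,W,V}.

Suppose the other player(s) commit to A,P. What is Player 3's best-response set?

argmax u_3 = {Y}

u_3(X vs A,P) = 1
u_3(Y vs A,P) = 7
u_3(Z vs A,P) = 5
u_3(W vs A,P) = 6
u_3(V vs A,P) = 5
max payoff 7 at {Y}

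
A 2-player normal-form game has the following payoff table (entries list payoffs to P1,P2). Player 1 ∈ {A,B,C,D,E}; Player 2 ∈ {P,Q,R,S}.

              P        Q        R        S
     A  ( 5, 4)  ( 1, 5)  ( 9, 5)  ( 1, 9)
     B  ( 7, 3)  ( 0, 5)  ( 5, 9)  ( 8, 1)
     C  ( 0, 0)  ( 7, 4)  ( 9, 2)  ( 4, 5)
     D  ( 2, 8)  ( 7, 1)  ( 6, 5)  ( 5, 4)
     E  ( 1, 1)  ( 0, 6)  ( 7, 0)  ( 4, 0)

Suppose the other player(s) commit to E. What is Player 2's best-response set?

BR_2 = {Q}

u_2(P vs E) = 1
u_2(Q vs E) = 6
u_2(R vs E) = 0
u_2(S vs E) = 0
max payoff 6 at {Q}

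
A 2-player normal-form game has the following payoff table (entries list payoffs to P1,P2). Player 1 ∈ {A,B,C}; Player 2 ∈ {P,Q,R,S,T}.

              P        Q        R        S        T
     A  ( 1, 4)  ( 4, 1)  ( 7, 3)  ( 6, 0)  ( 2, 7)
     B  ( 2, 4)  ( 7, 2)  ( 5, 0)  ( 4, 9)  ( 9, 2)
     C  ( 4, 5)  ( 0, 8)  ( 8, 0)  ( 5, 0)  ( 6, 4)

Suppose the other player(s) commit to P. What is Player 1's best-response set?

u_1(A vs P) = 1
u_1(B vs P) = 2
u_1(C vs P) = 4
max payoff 4 at {C}

argmax u_1 = {C}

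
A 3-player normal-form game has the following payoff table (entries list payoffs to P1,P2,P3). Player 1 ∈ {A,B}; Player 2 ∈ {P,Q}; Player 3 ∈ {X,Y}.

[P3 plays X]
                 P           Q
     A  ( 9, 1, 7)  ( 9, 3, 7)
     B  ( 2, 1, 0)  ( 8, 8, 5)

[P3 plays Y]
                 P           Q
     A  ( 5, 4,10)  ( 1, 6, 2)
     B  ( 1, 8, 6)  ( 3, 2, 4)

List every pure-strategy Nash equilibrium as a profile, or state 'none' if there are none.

(A,P,X): not NE [P2→Q gives 3>1; P3→Y gives 10>7]
(A,P,Y): not NE [P2→Q gives 6>4]
(A,Q,X): NE
(A,Q,Y): not NE [P1→B gives 3>1; P3→X gives 7>2]
(B,P,X): not NE [P1→A gives 9>2; P2→Q gives 8>1; P3→Y gives 6>0]
(B,P,Y): not NE [P1→A gives 5>1]
(B,Q,X): not NE [P1→A gives 9>8]
(B,Q,Y): not NE [P2→P gives 8>2; P3→X gives 5>4]

Nash profiles: (A,Q,X)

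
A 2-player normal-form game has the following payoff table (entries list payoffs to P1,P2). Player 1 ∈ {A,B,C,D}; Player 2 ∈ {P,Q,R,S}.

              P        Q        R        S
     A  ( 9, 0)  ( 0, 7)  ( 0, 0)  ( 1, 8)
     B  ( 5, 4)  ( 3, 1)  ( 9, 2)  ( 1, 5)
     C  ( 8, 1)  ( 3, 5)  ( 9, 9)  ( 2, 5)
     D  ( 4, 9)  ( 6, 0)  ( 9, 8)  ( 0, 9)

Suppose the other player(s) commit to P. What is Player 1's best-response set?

BR_1 = {A}

u_1(A vs P) = 9
u_1(B vs P) = 5
u_1(C vs P) = 8
u_1(D vs P) = 4
max payoff 9 at {A}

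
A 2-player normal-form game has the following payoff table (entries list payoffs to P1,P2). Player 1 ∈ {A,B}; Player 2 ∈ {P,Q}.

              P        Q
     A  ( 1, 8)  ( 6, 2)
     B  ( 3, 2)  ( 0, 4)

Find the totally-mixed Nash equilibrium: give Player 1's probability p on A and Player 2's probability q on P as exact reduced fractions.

P1 mixes 1/4 on A; P2 mixes 3/4 on P

P1 indiff ⇒ q·1+(1-q)·6 = q·3+(1-q)·0 ⇒ q(-2) = (1-q)(-6) ⇒ q = 3/4
P2 indiff ⇒ p·8+(1-p)·2 = p·2+(1-p)·4 ⇒ p(6) = (1-p)(2) ⇒ p = 1/4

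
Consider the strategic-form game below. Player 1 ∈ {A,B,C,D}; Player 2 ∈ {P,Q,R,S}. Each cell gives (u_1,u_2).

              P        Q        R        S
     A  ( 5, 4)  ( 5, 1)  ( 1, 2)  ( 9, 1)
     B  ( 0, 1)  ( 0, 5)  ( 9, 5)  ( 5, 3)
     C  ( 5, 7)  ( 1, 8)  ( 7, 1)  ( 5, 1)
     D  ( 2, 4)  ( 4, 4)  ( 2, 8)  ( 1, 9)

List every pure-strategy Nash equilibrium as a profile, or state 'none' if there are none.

Nash profiles: (A,P), (B,R)

(A,P): NE
(A,Q): not NE [P2→P gives 4>1]
(A,R): not NE [P1→B gives 9>1; P2→P gives 4>2]
(A,S): not NE [P2→P gives 4>1]
(B,P): not NE [P1→C gives 5>0; P2→R gives 5>1]
(B,Q): not NE [P1→A gives 5>0]
(B,R): NE
(B,S): not NE [P1→A gives 9>5; P2→R gives 5>3]
(C,P): not NE [P2→Q gives 8>7]
(C,Q): not NE [P1→A gives 5>1]
(C,R): not NE [P1→B gives 9>7; P2→Q gives 8>1]
(C,S): not NE [P1→A gives 9>5; P2→Q gives 8>1]
(D,P): not NE [P1→C gives 5>2; P2→S gives 9>4]
(D,Q): not NE [P1→A gives 5>4; P2→S gives 9>4]
(D,R): not NE [P1→B gives 9>2; P2→S gives 9>8]
(D,S): not NE [P1→A gives 9>1]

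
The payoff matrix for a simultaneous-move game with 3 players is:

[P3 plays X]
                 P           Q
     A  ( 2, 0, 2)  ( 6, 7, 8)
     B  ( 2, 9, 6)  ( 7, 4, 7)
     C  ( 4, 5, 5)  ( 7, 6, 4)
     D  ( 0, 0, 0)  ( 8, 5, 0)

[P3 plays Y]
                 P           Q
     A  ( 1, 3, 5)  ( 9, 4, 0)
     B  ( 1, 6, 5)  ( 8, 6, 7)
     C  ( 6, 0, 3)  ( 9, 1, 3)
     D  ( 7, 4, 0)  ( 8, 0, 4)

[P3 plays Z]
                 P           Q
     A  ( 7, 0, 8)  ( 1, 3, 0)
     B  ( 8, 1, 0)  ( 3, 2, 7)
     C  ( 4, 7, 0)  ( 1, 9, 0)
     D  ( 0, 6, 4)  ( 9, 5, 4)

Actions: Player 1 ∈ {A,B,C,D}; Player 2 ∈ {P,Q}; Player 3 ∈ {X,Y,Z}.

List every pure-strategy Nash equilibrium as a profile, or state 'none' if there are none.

No pure NE.

(A,P,X): not NE [P1→C gives 4>2; P2→Q gives 7>0; P3→Z gives 8>2]
(A,P,Y): not NE [P1→D gives 7>1; P2→Q gives 4>3; P3→Z gives 8>5]
(A,P,Z): not NE [P1→B gives 8>7; P2→Q gives 3>0]
(A,Q,X): not NE [P1→D gives 8>6]
(A,Q,Y): not NE [P3→X gives 8>0]
(A,Q,Z): not NE [P1→D gives 9>1; P3→X gives 8>0]
(B,P,X): not NE [P1→C gives 4>2]
(B,P,Y): not NE [P1→D gives 7>1; P3→X gives 6>5]
(B,P,Z): not NE [P2→Q gives 2>1; P3→X gives 6>0]
(B,Q,X): not NE [P1→D gives 8>7; P2→P gives 9>4]
(B,Q,Y): not NE [P1→C gives 9>8]
(B,Q,Z): not NE [P1→D gives 9>3]
(C,P,X): not NE [P2→Q gives 6>5]
(C,P,Y): not NE [P1→D gives 7>6; P2→Q gives 1>0; P3→X gives 5>3]
(C,P,Z): not NE [P1→B gives 8>4; P2→Q gives 9>7; P3→X gives 5>0]
(C,Q,X): not NE [P1→D gives 8>7]
(C,Q,Y): not NE [P3→X gives 4>3]
(C,Q,Z): not NE [P1→D gives 9>1; P3→X gives 4>0]
(D,P,X): not NE [P1→C gives 4>0; P2→Q gives 5>0; P3→Z gives 4>0]
(D,P,Y): not NE [P3→Z gives 4>0]
(D,P,Z): not NE [P1→B gives 8>0]
(D,Q,X): not NE [P3→Z gives 4>0]
(D,Q,Y): not NE [P1→C gives 9>8; P2→P gives 4>0]
(D,Q,Z): not NE [P2→P gives 6>5]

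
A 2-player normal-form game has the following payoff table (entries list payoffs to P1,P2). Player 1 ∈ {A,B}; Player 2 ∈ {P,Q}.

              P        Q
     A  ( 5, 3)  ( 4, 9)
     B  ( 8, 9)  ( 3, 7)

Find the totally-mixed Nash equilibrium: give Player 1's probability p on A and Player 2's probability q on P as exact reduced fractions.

p=1/4, q=1/4

P1 indiff ⇒ q·5+(1-q)·4 = q·8+(1-q)·3 ⇒ q(-3) = (1-q)(-1) ⇒ q = 1/4
P2 indiff ⇒ p·3+(1-p)·9 = p·9+(1-p)·7 ⇒ p(-6) = (1-p)(-2) ⇒ p = 1/4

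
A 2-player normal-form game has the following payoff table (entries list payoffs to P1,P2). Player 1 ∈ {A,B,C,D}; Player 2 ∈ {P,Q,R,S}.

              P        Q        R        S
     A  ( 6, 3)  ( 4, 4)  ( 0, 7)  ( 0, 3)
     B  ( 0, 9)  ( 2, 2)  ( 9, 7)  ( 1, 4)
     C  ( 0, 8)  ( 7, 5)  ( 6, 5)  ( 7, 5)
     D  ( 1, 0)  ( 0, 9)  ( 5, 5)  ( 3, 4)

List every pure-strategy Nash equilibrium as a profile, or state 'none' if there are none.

PSNE: ∅

(A,P): not NE [P2→R gives 7>3]
(A,Q): not NE [P1→C gives 7>4; P2→R gives 7>4]
(A,R): not NE [P1→B gives 9>0]
(A,S): not NE [P1→C gives 7>0; P2→R gives 7>3]
(B,P): not NE [P1→A gives 6>0]
(B,Q): not NE [P1→C gives 7>2; P2→P gives 9>2]
(B,R): not NE [P2→P gives 9>7]
(B,S): not NE [P1→C gives 7>1; P2→P gives 9>4]
(C,P): not NE [P1→A gives 6>0]
(C,Q): not NE [P2→P gives 8>5]
(C,R): not NE [P1→B gives 9>6; P2→P gives 8>5]
(C,S): not NE [P2→P gives 8>5]
(D,P): not NE [P1→A gives 6>1; P2→Q gives 9>0]
(D,Q): not NE [P1→C gives 7>0]
(D,R): not NE [P1→B gives 9>5; P2→Q gives 9>5]
(D,S): not NE [P1→C gives 7>3; P2→Q gives 9>4]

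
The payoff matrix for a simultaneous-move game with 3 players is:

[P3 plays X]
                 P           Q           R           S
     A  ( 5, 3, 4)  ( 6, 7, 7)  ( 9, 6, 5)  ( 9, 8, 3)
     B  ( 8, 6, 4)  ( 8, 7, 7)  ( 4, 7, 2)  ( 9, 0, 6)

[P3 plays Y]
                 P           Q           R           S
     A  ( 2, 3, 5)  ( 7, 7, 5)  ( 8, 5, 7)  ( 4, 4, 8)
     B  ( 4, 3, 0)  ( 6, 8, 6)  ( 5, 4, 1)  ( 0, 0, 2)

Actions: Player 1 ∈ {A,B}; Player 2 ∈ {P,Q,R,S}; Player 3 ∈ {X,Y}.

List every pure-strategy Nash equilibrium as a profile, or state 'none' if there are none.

NE set: (B,Q,X)

(A,P,X): not NE [P1→B gives 8>5; P2→S gives 8>3; P3→Y gives 5>4]
(A,P,Y): not NE [P1→B gives 4>2; P2→Q gives 7>3]
(A,Q,X): not NE [P1→B gives 8>6; P2→S gives 8>7]
(A,Q,Y): not NE [P3→X gives 7>5]
(A,R,X): not NE [P2→S gives 8>6; P3→Y gives 7>5]
(A,R,Y): not NE [P2→Q gives 7>5]
(A,S,X): not NE [P3→Y gives 8>3]
(A,S,Y): not NE [P2→Q gives 7>4]
(B,P,X): not NE [P2→R gives 7>6]
(B,P,Y): not NE [P2→Q gives 8>3; P3→X gives 4>0]
(B,Q,X): NE
(B,Q,Y): not NE [P1→A gives 7>6; P3→X gives 7>6]
(B,R,X): not NE [P1→A gives 9>4]
(B,R,Y): not NE [P1→A gives 8>5; P2→Q gives 8>4; P3→X gives 2>1]
(B,S,X): not NE [P2→R gives 7>0]
(B,S,Y): not NE [P1→A gives 4>0; P2→Q gives 8>0; P3→X gives 6>2]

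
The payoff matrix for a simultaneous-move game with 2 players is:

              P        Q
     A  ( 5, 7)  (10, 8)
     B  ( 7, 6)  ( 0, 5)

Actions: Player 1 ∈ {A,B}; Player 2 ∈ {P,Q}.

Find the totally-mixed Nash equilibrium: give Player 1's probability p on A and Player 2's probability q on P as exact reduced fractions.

P1 indiff ⇒ q·5+(1-q)·10 = q·7+(1-q)·0 ⇒ q(-2) = (1-q)(-10) ⇒ q = 5/6
P2 indiff ⇒ p·7+(1-p)·6 = p·8+(1-p)·5 ⇒ p(-1) = (1-p)(-1) ⇒ p = 1/2

p=1/2, q=5/6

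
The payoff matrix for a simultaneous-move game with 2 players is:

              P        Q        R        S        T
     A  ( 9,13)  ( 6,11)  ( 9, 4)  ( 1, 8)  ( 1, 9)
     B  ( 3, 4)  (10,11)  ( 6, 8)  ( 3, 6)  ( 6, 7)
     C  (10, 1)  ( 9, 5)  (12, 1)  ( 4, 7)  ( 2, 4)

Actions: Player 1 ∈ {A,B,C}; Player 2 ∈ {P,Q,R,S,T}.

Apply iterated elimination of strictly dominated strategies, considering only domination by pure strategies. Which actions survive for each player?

IESDS → P1:{B,C} P2:{Q,S}

P1 drop A (C beats it: P:10>9 Q:9>6 R:12>9 S:4>1 T:2>1)
P2 drop P (Q beats it: B:11>4 C:5>1)
P2 drop R (Q beats it: B:11>8 C:5>1)
P2 drop T (Q beats it: B:11>7 C:5>4)
P1→{B,C} P2→{Q,S}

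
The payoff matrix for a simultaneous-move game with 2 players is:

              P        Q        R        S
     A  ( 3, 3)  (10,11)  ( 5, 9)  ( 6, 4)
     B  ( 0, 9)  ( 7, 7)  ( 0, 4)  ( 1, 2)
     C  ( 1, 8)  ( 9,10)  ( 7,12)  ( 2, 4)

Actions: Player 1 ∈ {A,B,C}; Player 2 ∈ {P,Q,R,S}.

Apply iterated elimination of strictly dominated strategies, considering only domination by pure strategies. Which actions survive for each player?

Survivors P1:{A,C} P2:{Q,R}

P1 drop B (A beats it: P:3>0 Q:10>7 R:5>0 S:6>1)
P2 drop P (Q beats it: A:11>3 C:10>8)
P2 drop S (Q beats it: A:11>4 C:10>4)
P1→{A,C} P2→{Q,R}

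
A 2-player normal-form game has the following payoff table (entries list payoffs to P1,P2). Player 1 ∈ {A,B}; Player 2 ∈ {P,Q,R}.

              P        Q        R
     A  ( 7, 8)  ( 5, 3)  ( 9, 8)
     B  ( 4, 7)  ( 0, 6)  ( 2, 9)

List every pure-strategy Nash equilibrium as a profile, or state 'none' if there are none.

PSNE = {(A,P), (A,R)}

(A,P): NE
(A,Q): not NE [P2→R gives 8>3]
(A,R): NE
(B,P): not NE [P1→A gives 7>4; P2→R gives 9>7]
(B,Q): not NE [P1→A gives 5>0; P2→R gives 9>6]
(B,R): not NE [P1→A gives 9>2]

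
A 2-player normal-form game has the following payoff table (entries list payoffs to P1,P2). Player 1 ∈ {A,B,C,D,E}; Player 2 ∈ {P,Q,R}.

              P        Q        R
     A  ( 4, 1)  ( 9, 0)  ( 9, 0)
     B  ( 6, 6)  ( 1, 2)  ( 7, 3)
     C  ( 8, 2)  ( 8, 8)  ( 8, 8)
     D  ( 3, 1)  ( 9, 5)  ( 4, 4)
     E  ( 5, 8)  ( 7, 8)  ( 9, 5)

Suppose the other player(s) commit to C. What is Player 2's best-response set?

u_2(P vs C) = 2
u_2(Q vs C) = 8
u_2(R vs C) = 8
max payoff 8 at {Q,R}

P2 best: {Q,R}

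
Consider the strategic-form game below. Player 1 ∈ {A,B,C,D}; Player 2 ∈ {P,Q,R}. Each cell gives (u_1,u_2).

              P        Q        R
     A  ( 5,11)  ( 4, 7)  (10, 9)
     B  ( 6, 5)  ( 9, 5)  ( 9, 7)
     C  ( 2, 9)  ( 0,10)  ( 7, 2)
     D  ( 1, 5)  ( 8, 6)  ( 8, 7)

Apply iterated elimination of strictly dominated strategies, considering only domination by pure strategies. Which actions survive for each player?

IESDS → P1:{A,B} P2:{P,R}

P1 drop C (A beats it: P:5>2 Q:4>0 R:10>7)
P1 drop D (B beats it: P:6>1 Q:9>8 R:9>8)
P2 drop Q (R beats it: A:9>7 B:7>5)
P1→{A,B} P2→{P,R}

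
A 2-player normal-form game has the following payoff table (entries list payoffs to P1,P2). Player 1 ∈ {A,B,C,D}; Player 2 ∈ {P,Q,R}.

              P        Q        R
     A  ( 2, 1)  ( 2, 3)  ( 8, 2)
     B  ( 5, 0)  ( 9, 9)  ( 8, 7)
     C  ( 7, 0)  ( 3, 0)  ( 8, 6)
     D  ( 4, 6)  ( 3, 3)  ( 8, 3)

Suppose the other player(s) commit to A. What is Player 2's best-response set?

u_2(P vs A) = 1
u_2(Q vs A) = 3
u_2(R vs A) = 2
max payoff 3 at {Q}

P2 best: {Q}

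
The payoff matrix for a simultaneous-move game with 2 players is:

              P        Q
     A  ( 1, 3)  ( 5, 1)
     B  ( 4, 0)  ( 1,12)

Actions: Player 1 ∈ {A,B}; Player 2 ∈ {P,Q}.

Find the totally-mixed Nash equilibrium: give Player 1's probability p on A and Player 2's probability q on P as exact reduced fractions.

(p,q) = (6/7, 4/7)

P1 indiff ⇒ q·1+(1-q)·5 = q·4+(1-q)·1 ⇒ q(-3) = (1-q)(-4) ⇒ q = 4/7
P2 indiff ⇒ p·3+(1-p)·0 = p·1+(1-p)·12 ⇒ p(2) = (1-p)(12) ⇒ p = 6/7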